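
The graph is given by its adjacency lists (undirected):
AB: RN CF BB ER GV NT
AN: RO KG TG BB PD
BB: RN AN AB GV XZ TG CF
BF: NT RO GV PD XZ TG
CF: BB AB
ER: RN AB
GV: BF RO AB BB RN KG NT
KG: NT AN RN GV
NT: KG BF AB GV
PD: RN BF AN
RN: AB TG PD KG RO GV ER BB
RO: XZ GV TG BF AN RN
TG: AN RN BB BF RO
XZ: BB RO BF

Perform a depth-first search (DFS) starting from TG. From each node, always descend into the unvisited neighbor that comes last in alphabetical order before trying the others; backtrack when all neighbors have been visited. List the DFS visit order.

Visit TG
TG → RO
RO → XZ
XZ → BF
BF → PD
PD → RN
RN → KG
KG → NT
NT → GV
GV → BB
BB → CF
CF → AB
AB → ER
BB → AN

TG → RO → XZ → BF → PD → RN → KG → NT → GV → BB → CF → AB → ER → AN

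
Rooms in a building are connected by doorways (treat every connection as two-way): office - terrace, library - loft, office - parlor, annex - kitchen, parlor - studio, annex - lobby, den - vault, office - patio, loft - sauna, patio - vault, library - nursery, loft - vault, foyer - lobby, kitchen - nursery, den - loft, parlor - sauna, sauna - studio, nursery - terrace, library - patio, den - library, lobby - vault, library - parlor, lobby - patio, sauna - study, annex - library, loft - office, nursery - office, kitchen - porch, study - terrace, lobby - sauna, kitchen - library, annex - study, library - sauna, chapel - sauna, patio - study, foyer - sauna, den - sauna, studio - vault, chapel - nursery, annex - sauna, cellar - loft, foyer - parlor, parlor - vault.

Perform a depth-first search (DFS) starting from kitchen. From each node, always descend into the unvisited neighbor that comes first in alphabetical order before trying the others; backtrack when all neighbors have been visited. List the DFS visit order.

kitchen annex library den loft cellar office nursery chapel sauna foyer lobby patio study terrace vault parlor studio porch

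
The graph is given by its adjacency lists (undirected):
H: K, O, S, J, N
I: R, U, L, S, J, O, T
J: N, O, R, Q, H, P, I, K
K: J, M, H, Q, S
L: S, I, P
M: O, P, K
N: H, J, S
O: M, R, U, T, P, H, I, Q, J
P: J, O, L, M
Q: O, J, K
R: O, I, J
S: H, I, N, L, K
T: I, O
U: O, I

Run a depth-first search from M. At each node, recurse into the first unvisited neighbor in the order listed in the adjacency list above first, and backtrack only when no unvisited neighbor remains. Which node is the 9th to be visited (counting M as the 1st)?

K

Visit M
M → O
O → R
R → I
I → U
I → L
L → S
S → H
H → K
K → J
J → N
J → Q
J → P
I → T

Visit order: M, O, R, I, U, L, S, H, K, J, N, Q, P, T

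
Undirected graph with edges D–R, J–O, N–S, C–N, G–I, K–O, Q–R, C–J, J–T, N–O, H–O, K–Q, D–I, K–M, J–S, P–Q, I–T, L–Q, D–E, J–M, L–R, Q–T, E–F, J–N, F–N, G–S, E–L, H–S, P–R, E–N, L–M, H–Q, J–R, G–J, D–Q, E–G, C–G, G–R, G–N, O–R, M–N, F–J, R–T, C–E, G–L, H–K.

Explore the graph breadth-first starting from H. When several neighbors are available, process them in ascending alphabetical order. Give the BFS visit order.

H -> K -> O -> Q -> S -> M -> J -> N -> R -> D -> L -> P -> T -> G -> C -> F -> E -> I

Visit H; enqueue K, O, Q, S → queue [K, O, Q, S]
Visit K; enqueue M → queue [O, Q, S, M]
Visit O; enqueue J, N, R → queue [Q, S, M, J, N, R]
Visit Q; enqueue D, L, P, T → queue [S, M, J, N, R, D, L, P, T]
Visit S; enqueue G → queue [M, J, N, R, D, L, P, T, G]
Visit M → queue [J, N, R, D, L, P, T, G]
Visit J; enqueue C, F → queue [N, R, D, L, P, T, G, C, F]
Visit N; enqueue E → queue [R, D, L, P, T, G, C, F, E]
Visit R → queue [D, L, P, T, G, C, F, E]
Visit D; enqueue I → queue [L, P, T, G, C, F, E, I]
Visit L → queue [P, T, G, C, F, E, I]
Visit P → queue [T, G, C, F, E, I]
Visit T → queue [G, C, F, E, I]
Visit G → queue [C, F, E, I]
Visit C → queue [F, E, I]
Visit F → queue [E, I]
Visit E → queue [I]
Visit I → queue []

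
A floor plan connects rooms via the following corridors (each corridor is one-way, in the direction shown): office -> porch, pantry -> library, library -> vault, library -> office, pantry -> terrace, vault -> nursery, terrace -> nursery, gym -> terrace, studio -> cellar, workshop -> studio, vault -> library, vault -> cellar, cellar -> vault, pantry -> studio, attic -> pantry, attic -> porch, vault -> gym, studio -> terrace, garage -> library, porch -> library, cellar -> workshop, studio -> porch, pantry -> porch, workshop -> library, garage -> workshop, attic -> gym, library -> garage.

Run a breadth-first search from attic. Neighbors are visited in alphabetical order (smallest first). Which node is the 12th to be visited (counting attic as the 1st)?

cellar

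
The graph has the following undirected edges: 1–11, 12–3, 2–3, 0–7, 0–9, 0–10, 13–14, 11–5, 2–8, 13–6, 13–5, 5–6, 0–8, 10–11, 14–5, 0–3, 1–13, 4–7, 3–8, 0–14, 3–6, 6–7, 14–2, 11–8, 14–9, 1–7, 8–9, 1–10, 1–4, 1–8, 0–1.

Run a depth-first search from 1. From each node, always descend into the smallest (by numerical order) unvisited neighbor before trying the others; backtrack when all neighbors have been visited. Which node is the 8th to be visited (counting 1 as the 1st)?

5

Visit 1
1 → 0
0 → 3
3 → 2
2 → 8
8 → 9
9 → 14
14 → 5
5 → 6
6 → 7
7 → 4
6 → 13
5 → 11
11 → 10
3 → 12

Visit order: 1, 0, 3, 2, 8, 9, 14, 5, 6, 7, 4, 13, 11, 10, 12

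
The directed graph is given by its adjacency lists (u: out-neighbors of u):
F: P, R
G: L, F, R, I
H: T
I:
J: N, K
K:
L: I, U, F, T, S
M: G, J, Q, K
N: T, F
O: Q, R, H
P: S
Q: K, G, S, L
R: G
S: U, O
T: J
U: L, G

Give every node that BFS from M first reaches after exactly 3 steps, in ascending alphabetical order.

Level 0: M
Level 1: G, J, K, Q
Level 2: F, I, L, N, R, S
Level 3: O, P, T, U
Level 4: H

O, P, T, U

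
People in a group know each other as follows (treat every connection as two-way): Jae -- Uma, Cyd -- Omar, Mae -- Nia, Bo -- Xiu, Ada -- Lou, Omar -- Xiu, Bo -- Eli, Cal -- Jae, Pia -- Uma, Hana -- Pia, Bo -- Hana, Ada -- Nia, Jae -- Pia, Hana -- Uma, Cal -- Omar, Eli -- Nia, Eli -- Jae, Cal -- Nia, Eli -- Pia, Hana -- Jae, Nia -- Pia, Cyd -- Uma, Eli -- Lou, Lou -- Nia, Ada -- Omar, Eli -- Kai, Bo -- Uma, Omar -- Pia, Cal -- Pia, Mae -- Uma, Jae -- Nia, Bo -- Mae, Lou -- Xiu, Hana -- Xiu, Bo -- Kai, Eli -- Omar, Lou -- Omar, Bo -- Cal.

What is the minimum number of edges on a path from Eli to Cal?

2

Level 0: Eli
Level 1: Bo, Jae, Kai, Lou, Nia, Omar, Pia
Level 2: Ada, Cal, Cyd, Hana, Mae, Uma, Xiu
Cal first appears at level 2.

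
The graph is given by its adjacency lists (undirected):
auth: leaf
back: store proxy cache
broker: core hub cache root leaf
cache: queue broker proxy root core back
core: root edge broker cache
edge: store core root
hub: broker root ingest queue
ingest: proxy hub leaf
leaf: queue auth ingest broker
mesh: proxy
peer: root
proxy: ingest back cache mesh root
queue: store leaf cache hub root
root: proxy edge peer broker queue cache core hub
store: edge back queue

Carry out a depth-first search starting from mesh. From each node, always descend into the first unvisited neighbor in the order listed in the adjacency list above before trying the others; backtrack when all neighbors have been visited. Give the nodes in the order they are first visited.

Visit mesh
mesh → proxy
proxy → ingest
ingest → hub
hub → broker
broker → core
core → root
root → edge
edge → store
store → back
back → cache
cache → queue
queue → leaf
leaf → auth
root → peer

mesh, proxy, ingest, hub, broker, core, root, edge, store, back, cache, queue, leaf, auth, peer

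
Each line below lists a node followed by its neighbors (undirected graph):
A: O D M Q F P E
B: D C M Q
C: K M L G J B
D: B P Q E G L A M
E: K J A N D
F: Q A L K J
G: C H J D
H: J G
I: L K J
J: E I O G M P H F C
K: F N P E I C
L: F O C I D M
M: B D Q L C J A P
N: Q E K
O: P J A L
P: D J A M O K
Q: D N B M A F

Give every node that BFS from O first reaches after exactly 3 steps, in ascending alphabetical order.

Level 0: O
Level 1: A, J, L, P
Level 2: C, D, E, F, G, H, I, K, M, Q
Level 3: B, N

B, N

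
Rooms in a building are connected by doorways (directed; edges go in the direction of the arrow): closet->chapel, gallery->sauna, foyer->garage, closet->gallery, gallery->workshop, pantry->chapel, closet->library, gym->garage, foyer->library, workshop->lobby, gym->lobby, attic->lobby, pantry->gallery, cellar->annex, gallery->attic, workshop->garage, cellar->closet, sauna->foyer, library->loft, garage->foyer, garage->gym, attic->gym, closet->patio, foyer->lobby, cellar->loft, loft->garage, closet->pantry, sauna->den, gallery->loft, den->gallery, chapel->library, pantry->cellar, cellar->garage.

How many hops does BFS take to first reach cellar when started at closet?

2

Level 0: closet
Level 1: chapel, gallery, library, pantry, patio
Level 2: attic, cellar, loft, sauna, workshop
Level 3: annex, den, foyer, garage, gym, lobby
cellar first appears at level 2.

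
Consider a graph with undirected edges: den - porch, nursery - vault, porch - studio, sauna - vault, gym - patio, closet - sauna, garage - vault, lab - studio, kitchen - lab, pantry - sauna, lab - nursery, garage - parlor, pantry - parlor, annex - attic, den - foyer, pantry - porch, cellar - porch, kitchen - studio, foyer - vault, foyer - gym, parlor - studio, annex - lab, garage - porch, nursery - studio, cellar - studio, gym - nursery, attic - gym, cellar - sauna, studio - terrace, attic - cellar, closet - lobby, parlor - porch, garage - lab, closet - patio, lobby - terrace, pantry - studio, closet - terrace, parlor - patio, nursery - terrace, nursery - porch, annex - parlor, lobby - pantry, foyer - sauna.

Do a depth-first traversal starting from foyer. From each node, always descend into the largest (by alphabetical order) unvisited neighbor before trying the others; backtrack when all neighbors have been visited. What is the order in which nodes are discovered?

Visit foyer
foyer → vault
vault → sauna
sauna → pantry
pantry → studio
studio → terrace
terrace → nursery
nursery → porch
porch → parlor
parlor → patio
patio → gym
gym → attic
attic → cellar
attic → annex
annex → lab
lab → kitchen
lab → garage
patio → closet
closet → lobby
porch → den

foyer vault sauna pantry studio terrace nursery porch parlor patio gym attic cellar annex lab kitchen garage closet lobby den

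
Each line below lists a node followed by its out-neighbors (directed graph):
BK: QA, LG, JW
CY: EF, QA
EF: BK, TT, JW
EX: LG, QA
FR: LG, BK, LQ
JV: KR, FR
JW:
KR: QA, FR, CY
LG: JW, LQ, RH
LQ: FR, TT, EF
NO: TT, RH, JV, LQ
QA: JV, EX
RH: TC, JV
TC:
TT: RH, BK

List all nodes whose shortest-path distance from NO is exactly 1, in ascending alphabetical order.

JV, LQ, RH, TT

Level 0: NO
Level 1: JV, LQ, RH, TT
Level 2: BK, EF, FR, KR, TC
Level 3: CY, JW, LG, QA
Level 4: EX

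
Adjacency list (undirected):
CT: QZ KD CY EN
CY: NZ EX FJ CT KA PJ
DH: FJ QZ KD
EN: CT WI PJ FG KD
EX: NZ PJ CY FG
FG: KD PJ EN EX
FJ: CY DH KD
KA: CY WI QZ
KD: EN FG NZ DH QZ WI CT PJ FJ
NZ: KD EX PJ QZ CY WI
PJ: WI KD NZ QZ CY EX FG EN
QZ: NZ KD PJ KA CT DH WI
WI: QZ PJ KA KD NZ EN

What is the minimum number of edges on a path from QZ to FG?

Level 0: QZ
Level 1: CT, DH, KA, KD, NZ, PJ, WI
Level 2: CY, EN, EX, FG, FJ
FG first appears at level 2.

2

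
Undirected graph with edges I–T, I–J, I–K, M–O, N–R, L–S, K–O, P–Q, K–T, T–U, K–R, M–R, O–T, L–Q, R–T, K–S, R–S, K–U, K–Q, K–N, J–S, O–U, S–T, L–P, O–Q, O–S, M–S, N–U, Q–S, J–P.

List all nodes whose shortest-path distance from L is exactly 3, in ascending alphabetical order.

I, N, U

Level 0: L
Level 1: P, Q, S
Level 2: J, K, M, O, R, T
Level 3: I, N, U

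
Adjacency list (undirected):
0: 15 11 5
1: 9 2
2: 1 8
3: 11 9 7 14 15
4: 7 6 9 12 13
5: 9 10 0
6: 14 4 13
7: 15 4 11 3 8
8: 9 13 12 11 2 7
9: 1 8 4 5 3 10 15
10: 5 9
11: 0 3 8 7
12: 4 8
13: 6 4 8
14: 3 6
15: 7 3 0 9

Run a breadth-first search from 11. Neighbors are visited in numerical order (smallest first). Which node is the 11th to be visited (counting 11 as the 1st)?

2

Visit 11; enqueue 0, 3, 7, 8 → queue [0, 3, 7, 8]
Visit 0; enqueue 5, 15 → queue [3, 7, 8, 5, 15]
Visit 3; enqueue 9, 14 → queue [7, 8, 5, 15, 9, 14]
Visit 7; enqueue 4 → queue [8, 5, 15, 9, 14, 4]
Visit 8; enqueue 2, 12, 13 → queue [5, 15, 9, 14, 4, 2, 12, 13]
Visit 5; enqueue 10 → queue [15, 9, 14, 4, 2, 12, 13, 10]
Visit 15 → queue [9, 14, 4, 2, 12, 13, 10]
Visit 9; enqueue 1 → queue [14, 4, 2, 12, 13, 10, 1]
Visit 14; enqueue 6 → queue [4, 2, 12, 13, 10, 1, 6]
Visit 4 → queue [2, 12, 13, 10, 1, 6]
Visit 2 → queue [12, 13, 10, 1, 6]
Visit 12 → queue [13, 10, 1, 6]
Visit 13 → queue [10, 1, 6]
Visit 10 → queue [1, 6]
Visit 1 → queue [6]
Visit 6 → queue []

Visit order: 11, 0, 3, 7, 8, 5, 15, 9, 14, 4, 2, 12, 13, 10, 1, 6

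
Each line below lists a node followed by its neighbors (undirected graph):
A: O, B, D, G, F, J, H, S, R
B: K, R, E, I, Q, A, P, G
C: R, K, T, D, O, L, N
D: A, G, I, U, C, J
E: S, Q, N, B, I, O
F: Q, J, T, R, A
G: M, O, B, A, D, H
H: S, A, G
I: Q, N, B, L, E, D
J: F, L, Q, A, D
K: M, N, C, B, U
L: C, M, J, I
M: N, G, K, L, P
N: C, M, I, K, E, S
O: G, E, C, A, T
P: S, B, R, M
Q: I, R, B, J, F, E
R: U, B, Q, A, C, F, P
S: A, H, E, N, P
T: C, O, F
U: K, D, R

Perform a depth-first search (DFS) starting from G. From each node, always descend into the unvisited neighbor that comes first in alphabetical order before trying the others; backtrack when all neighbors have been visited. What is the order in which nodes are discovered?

Visit G
G → A
A → B
B → E
E → I
I → D
D → C
C → K
K → M
M → L
L → J
J → F
F → Q
Q → R
R → P
P → S
S → H
S → N
R → U
F → T
T → O

G -> A -> B -> E -> I -> D -> C -> K -> M -> L -> J -> F -> Q -> R -> P -> S -> H -> N -> U -> T -> O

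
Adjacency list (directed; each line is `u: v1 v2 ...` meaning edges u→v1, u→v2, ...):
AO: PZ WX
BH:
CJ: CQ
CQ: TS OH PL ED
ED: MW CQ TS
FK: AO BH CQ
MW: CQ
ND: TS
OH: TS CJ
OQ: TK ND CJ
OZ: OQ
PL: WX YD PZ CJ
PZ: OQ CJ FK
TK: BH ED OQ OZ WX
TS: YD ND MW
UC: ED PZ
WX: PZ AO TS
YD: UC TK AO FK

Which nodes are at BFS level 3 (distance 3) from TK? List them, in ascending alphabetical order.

Level 0: TK
Level 1: BH, ED, OQ, OZ, WX
Level 2: AO, CJ, CQ, MW, ND, PZ, TS
Level 3: FK, OH, PL, YD
Level 4: UC

FK, OH, PL, YD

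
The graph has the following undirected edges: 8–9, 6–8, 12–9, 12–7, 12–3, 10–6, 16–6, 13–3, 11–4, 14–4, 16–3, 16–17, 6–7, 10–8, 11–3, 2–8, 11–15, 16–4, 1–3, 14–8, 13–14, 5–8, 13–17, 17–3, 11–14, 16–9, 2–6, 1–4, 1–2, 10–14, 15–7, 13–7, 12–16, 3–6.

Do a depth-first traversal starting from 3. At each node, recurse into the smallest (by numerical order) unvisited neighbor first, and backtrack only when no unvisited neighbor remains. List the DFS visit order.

3, 1, 2, 6, 7, 12, 9, 8, 5, 10, 14, 4, 11, 15, 16, 17, 13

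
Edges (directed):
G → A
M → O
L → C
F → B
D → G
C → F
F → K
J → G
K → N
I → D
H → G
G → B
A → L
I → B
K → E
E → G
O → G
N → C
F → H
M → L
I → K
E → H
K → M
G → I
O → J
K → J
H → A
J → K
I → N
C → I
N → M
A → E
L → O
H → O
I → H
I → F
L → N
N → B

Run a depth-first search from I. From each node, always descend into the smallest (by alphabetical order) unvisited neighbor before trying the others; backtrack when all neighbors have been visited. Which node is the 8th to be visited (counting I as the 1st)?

Visit I
I → B
I → D
D → G
G → A
A → E
E → H
H → O
O → J
J → K
K → M
M → L
L → C
C → F
L → N

Visit order: I, B, D, G, A, E, H, O, J, K, M, L, C, F, N

O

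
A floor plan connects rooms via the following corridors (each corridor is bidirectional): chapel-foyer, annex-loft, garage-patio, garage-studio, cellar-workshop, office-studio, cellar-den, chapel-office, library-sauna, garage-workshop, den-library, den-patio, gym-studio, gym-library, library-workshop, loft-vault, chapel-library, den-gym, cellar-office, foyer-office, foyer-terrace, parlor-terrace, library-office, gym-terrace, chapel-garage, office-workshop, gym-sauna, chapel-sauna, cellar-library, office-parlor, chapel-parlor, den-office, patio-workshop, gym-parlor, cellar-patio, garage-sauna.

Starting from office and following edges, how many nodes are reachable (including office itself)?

BFS from office visits: office, cellar, chapel, den, foyer, library, parlor, studio, workshop, patio, garage, sauna, gym, terrace
Reachable nodes: 14 of 17 total.

14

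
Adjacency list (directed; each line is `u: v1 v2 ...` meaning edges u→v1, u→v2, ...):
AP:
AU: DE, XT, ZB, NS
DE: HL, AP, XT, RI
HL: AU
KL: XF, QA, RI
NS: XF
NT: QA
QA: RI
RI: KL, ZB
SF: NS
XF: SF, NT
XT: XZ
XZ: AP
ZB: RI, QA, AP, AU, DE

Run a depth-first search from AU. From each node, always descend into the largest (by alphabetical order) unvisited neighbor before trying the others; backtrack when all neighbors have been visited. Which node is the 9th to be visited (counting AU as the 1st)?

Visit AU
AU → ZB
ZB → RI
RI → KL
KL → XF
XF → SF
SF → NS
XF → NT
NT → QA
ZB → DE
DE → XT
XT → XZ
XZ → AP
DE → HL

Visit order: AU, ZB, RI, KL, XF, SF, NS, NT, QA, DE, XT, XZ, AP, HL

QA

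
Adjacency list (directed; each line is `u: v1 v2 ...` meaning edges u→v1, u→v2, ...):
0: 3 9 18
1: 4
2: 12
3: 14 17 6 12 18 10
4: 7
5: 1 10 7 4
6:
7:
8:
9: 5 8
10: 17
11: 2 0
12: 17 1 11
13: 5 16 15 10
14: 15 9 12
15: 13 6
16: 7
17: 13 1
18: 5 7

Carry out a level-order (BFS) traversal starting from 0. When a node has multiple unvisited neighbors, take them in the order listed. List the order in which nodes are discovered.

Visit 0; enqueue 3, 9, 18 → queue [3, 9, 18]
Visit 3; enqueue 14, 17, 6, 12, 10 → queue [9, 18, 14, 17, 6, 12, 10]
Visit 9; enqueue 5, 8 → queue [18, 14, 17, 6, 12, 10, 5, 8]
Visit 18; enqueue 7 → queue [14, 17, 6, 12, 10, 5, 8, 7]
Visit 14; enqueue 15 → queue [17, 6, 12, 10, 5, 8, 7, 15]
Visit 17; enqueue 13, 1 → queue [6, 12, 10, 5, 8, 7, 15, 13, 1]
Visit 6 → queue [12, 10, 5, 8, 7, 15, 13, 1]
Visit 12; enqueue 11 → queue [10, 5, 8, 7, 15, 13, 1, 11]
Visit 10 → queue [5, 8, 7, 15, 13, 1, 11]
Visit 5; enqueue 4 → queue [8, 7, 15, 13, 1, 11, 4]
Visit 8 → queue [7, 15, 13, 1, 11, 4]
Visit 7 → queue [15, 13, 1, 11, 4]
Visit 15 → queue [13, 1, 11, 4]
Visit 13; enqueue 16 → queue [1, 11, 4, 16]
Visit 1 → queue [11, 4, 16]
Visit 11; enqueue 2 → queue [4, 16, 2]
Visit 4 → queue [16, 2]
Visit 16 → queue [2]
Visit 2 → queue []

0 3 9 18 14 17 6 12 10 5 8 7 15 13 1 11 4 16 2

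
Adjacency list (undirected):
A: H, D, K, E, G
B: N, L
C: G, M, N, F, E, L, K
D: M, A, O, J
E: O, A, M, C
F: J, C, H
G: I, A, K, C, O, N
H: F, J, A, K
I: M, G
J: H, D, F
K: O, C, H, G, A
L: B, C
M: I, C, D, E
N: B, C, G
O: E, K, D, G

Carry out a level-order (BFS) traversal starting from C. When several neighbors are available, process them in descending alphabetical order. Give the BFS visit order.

Visit C; enqueue N, M, L, K, G, F, E → queue [N, M, L, K, G, F, E]
Visit N; enqueue B → queue [M, L, K, G, F, E, B]
Visit M; enqueue I, D → queue [L, K, G, F, E, B, I, D]
Visit L → queue [K, G, F, E, B, I, D]
Visit K; enqueue O, H, A → queue [G, F, E, B, I, D, O, H, A]
Visit G → queue [F, E, B, I, D, O, H, A]
Visit F; enqueue J → queue [E, B, I, D, O, H, A, J]
Visit E → queue [B, I, D, O, H, A, J]
Visit B → queue [I, D, O, H, A, J]
Visit I → queue [D, O, H, A, J]
Visit D → queue [O, H, A, J]
Visit O → queue [H, A, J]
Visit H → queue [A, J]
Visit A → queue [J]
Visit J → queue []

C, N, M, L, K, G, F, E, B, I, D, O, H, A, J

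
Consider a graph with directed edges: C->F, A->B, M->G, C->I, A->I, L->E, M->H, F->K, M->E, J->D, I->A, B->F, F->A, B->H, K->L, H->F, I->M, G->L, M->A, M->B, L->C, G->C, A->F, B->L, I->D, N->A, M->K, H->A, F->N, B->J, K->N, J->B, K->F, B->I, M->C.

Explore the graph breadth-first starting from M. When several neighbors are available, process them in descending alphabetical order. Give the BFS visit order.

M -> K -> H -> G -> E -> C -> B -> A -> N -> L -> F -> I -> J -> D

Visit M; enqueue K, H, G, E, C, B, A → queue [K, H, G, E, C, B, A]
Visit K; enqueue N, L, F → queue [H, G, E, C, B, A, N, L, F]
Visit H → queue [G, E, C, B, A, N, L, F]
Visit G → queue [E, C, B, A, N, L, F]
Visit E → queue [C, B, A, N, L, F]
Visit C; enqueue I → queue [B, A, N, L, F, I]
Visit B; enqueue J → queue [A, N, L, F, I, J]
Visit A → queue [N, L, F, I, J]
Visit N → queue [L, F, I, J]
Visit L → queue [F, I, J]
Visit F → queue [I, J]
Visit I; enqueue D → queue [J, D]
Visit J → queue [D]
Visit D → queue []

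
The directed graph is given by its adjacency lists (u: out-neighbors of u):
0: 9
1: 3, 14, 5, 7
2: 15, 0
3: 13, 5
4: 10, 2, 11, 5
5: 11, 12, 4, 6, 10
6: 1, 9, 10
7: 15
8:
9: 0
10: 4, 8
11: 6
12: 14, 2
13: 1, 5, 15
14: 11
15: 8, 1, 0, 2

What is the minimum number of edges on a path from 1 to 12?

2

Level 0: 1
Level 1: 3, 5, 7, 14
Level 2: 4, 6, 10, 11, 12, 13, 15
Level 3: 0, 2, 8, 9
12 first appears at level 2.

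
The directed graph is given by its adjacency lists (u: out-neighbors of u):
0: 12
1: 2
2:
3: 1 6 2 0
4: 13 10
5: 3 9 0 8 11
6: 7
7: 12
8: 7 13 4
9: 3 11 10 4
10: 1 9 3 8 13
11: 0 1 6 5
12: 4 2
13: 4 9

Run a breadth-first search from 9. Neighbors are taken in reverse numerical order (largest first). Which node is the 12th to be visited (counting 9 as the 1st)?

2

Visit 9; enqueue 11, 10, 4, 3 → queue [11, 10, 4, 3]
Visit 11; enqueue 6, 5, 1, 0 → queue [10, 4, 3, 6, 5, 1, 0]
Visit 10; enqueue 13, 8 → queue [4, 3, 6, 5, 1, 0, 13, 8]
Visit 4 → queue [3, 6, 5, 1, 0, 13, 8]
Visit 3; enqueue 2 → queue [6, 5, 1, 0, 13, 8, 2]
Visit 6; enqueue 7 → queue [5, 1, 0, 13, 8, 2, 7]
Visit 5 → queue [1, 0, 13, 8, 2, 7]
Visit 1 → queue [0, 13, 8, 2, 7]
Visit 0; enqueue 12 → queue [13, 8, 2, 7, 12]
Visit 13 → queue [8, 2, 7, 12]
Visit 8 → queue [2, 7, 12]
Visit 2 → queue [7, 12]
Visit 7 → queue [12]
Visit 12 → queue []

Visit order: 9, 11, 10, 4, 3, 6, 5, 1, 0, 13, 8, 2, 7, 12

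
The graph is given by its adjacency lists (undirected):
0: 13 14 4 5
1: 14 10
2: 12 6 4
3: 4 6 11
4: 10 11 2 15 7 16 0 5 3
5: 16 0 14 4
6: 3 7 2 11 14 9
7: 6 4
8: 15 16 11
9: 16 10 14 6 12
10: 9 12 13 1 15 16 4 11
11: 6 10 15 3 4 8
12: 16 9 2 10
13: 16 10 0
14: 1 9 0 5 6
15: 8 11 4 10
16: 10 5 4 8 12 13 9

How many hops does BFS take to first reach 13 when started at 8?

Level 0: 8
Level 1: 11, 15, 16
Level 2: 3, 4, 5, 6, 9, 10, 12, 13
Level 3: 0, 1, 2, 7, 14
13 first appears at level 2.

2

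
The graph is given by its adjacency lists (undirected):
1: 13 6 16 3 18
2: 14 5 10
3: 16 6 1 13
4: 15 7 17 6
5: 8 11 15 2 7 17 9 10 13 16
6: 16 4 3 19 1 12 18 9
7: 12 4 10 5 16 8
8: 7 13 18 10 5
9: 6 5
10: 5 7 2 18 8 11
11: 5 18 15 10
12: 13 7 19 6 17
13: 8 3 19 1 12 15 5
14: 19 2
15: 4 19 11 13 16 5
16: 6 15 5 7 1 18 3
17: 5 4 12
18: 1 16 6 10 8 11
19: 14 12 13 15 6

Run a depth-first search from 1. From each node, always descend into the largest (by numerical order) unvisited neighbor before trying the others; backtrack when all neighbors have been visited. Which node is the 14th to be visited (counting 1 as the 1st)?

8

Visit 1
1 → 18
18 → 16
16 → 15
15 → 19
19 → 14
14 → 2
2 → 10
10 → 11
11 → 5
5 → 17
17 → 12
12 → 13
13 → 8
8 → 7
7 → 4
4 → 6
6 → 9
6 → 3

Visit order: 1, 18, 16, 15, 19, 14, 2, 10, 11, 5, 17, 12, 13, 8, 7, 4, 6, 9, 3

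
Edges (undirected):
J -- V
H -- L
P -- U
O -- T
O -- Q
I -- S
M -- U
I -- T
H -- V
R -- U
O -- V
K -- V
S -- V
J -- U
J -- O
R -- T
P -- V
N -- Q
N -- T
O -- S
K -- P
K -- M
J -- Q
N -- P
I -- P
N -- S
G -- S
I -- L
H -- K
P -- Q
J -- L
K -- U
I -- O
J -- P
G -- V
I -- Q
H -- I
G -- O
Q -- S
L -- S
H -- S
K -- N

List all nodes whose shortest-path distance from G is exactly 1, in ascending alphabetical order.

Level 0: G
Level 1: O, S, V
Level 2: H, I, J, K, L, N, P, Q, T
Level 3: M, R, U

O, S, V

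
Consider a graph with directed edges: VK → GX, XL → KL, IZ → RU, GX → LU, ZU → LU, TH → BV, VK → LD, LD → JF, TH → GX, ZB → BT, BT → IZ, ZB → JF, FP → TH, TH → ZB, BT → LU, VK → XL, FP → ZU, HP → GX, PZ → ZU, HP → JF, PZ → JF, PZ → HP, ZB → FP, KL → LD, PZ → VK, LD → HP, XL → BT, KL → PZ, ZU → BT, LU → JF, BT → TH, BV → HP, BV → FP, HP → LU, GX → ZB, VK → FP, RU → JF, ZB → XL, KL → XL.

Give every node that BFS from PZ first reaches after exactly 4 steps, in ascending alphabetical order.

BV, RU

Level 0: PZ
Level 1: HP, JF, VK, ZU
Level 2: BT, FP, GX, LD, LU, XL
Level 3: IZ, KL, TH, ZB
Level 4: BV, RU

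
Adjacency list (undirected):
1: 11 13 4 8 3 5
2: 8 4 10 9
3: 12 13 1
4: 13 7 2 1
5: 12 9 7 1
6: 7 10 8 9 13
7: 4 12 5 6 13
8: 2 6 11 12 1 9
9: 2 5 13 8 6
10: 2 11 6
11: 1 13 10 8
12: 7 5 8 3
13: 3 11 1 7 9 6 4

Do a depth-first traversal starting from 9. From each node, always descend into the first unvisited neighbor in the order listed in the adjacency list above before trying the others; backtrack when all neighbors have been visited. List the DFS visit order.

9, 2, 8, 6, 7, 4, 13, 3, 12, 5, 1, 11, 10

Visit 9
9 → 2
2 → 8
8 → 6
6 → 7
7 → 4
4 → 13
13 → 3
3 → 12
12 → 5
5 → 1
1 → 11
11 → 10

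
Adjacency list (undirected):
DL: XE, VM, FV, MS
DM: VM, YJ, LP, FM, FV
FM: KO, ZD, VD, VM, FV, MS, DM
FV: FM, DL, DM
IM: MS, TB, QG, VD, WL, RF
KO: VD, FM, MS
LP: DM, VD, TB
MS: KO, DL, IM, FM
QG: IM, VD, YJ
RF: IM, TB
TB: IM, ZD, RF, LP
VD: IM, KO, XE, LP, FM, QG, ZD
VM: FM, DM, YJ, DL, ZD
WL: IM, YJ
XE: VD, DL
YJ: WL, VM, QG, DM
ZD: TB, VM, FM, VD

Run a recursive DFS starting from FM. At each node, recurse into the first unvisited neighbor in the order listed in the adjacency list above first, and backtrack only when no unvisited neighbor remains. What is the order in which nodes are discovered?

FM, KO, VD, IM, MS, DL, XE, VM, DM, YJ, WL, QG, LP, TB, ZD, RF, FV

Visit FM
FM → KO
KO → VD
VD → IM
IM → MS
MS → DL
DL → XE
DL → VM
VM → DM
DM → YJ
YJ → WL
YJ → QG
DM → LP
LP → TB
TB → ZD
TB → RF
DM → FV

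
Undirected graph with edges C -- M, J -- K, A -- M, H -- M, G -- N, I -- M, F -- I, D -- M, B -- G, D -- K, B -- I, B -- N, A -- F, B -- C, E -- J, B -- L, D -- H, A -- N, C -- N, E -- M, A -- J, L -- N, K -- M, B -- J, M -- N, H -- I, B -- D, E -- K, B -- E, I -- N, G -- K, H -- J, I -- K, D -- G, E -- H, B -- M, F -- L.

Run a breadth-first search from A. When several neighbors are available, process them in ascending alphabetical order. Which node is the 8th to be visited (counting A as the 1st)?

B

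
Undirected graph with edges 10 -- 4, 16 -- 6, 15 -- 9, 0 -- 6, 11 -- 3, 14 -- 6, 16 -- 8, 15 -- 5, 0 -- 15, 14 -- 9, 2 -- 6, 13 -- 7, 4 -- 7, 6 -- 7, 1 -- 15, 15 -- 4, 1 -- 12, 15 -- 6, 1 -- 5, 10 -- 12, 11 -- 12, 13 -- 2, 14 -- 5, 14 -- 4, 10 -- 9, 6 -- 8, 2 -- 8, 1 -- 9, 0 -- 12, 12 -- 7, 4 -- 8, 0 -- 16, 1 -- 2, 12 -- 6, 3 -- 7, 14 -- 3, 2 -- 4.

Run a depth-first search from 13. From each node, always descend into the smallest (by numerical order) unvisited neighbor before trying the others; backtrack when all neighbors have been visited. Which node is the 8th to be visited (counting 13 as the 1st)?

Visit 13
13 → 2
2 → 1
1 → 5
5 → 14
14 → 3
3 → 7
7 → 4
4 → 8
8 → 6
6 → 0
0 → 12
12 → 10
10 → 9
9 → 15
12 → 11
0 → 16

Visit order: 13, 2, 1, 5, 14, 3, 7, 4, 8, 6, 0, 12, 10, 9, 15, 11, 16

4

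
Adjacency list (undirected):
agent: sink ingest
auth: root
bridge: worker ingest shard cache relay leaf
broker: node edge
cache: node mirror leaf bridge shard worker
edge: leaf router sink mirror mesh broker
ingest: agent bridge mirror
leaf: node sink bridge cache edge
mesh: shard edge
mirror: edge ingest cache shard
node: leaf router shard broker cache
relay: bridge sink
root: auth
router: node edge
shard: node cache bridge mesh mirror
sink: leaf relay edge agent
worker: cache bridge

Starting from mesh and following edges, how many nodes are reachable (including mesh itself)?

BFS from mesh visits: mesh, shard, edge, node, cache, bridge, mirror, leaf, router, sink, broker, worker, ingest, relay, agent
Reachable nodes: 15 of 17 total.

15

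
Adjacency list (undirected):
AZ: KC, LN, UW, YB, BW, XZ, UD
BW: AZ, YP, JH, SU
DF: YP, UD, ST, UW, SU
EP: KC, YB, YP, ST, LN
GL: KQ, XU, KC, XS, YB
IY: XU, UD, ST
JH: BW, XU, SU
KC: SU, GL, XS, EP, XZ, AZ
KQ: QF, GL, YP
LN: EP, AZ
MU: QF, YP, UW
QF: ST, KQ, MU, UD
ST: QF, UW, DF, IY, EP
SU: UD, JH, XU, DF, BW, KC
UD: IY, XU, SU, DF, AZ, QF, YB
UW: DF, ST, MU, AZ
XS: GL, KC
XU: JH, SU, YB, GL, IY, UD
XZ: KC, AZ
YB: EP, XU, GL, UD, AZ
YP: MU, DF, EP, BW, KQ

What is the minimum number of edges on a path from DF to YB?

2

Level 0: DF
Level 1: ST, SU, UD, UW, YP
Level 2: AZ, BW, EP, IY, JH, KC, KQ, MU, QF, XU, YB
Level 3: GL, LN, XS, XZ
YB first appears at level 2.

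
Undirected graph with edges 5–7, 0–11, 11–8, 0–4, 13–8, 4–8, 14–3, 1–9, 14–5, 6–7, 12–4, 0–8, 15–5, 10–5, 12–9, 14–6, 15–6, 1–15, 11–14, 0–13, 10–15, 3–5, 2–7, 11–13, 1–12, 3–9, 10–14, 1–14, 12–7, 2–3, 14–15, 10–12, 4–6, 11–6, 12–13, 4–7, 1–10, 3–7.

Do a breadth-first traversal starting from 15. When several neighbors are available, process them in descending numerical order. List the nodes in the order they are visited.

15, 14, 10, 6, 5, 1, 11, 3, 12, 7, 4, 9, 13, 8, 0, 2

Visit 15; enqueue 14, 10, 6, 5, 1 → queue [14, 10, 6, 5, 1]
Visit 14; enqueue 11, 3 → queue [10, 6, 5, 1, 11, 3]
Visit 10; enqueue 12 → queue [6, 5, 1, 11, 3, 12]
Visit 6; enqueue 7, 4 → queue [5, 1, 11, 3, 12, 7, 4]
Visit 5 → queue [1, 11, 3, 12, 7, 4]
Visit 1; enqueue 9 → queue [11, 3, 12, 7, 4, 9]
Visit 11; enqueue 13, 8, 0 → queue [3, 12, 7, 4, 9, 13, 8, 0]
Visit 3; enqueue 2 → queue [12, 7, 4, 9, 13, 8, 0, 2]
Visit 12 → queue [7, 4, 9, 13, 8, 0, 2]
Visit 7 → queue [4, 9, 13, 8, 0, 2]
Visit 4 → queue [9, 13, 8, 0, 2]
Visit 9 → queue [13, 8, 0, 2]
Visit 13 → queue [8, 0, 2]
Visit 8 → queue [0, 2]
Visit 0 → queue [2]
Visit 2 → queue []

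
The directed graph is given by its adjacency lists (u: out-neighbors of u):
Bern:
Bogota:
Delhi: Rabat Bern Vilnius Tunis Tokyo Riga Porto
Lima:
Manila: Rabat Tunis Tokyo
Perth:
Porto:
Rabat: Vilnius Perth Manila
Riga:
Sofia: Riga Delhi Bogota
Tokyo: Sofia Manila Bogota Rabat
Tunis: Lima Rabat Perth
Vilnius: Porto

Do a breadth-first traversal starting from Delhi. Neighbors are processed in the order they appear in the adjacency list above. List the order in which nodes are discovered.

Delhi Rabat Bern Vilnius Tunis Tokyo Riga Porto Perth Manila Lima Sofia Bogota

Visit Delhi; enqueue Rabat, Bern, Vilnius, Tunis, Tokyo, Riga, Porto → queue [Rabat, Bern, Vilnius, Tunis, Tokyo, Riga, Porto]
Visit Rabat; enqueue Perth, Manila → queue [Bern, Vilnius, Tunis, Tokyo, Riga, Porto, Perth, Manila]
Visit Bern → queue [Vilnius, Tunis, Tokyo, Riga, Porto, Perth, Manila]
Visit Vilnius → queue [Tunis, Tokyo, Riga, Porto, Perth, Manila]
Visit Tunis; enqueue Lima → queue [Tokyo, Riga, Porto, Perth, Manila, Lima]
Visit Tokyo; enqueue Sofia, Bogota → queue [Riga, Porto, Perth, Manila, Lima, Sofia, Bogota]
Visit Riga → queue [Porto, Perth, Manila, Lima, Sofia, Bogota]
Visit Porto → queue [Perth, Manila, Lima, Sofia, Bogota]
Visit Perth → queue [Manila, Lima, Sofia, Bogota]
Visit Manila → queue [Lima, Sofia, Bogota]
Visit Lima → queue [Sofia, Bogota]
Visit Sofia → queue [Bogota]
Visit Bogota → queue []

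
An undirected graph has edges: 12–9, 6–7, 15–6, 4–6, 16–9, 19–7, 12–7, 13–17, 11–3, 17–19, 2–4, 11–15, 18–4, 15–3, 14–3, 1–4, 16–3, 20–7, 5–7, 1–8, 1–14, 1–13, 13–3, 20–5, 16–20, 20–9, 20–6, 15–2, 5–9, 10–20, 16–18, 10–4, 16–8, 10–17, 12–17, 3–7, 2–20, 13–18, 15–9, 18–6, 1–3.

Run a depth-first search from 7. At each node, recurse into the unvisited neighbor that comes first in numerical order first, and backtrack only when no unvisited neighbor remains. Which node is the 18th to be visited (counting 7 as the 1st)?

19

Visit 7
7 → 3
3 → 1
1 → 4
4 → 2
2 → 15
15 → 6
6 → 18
18 → 13
13 → 17
17 → 10
10 → 20
20 → 5
5 → 9
9 → 12
9 → 16
16 → 8
17 → 19
15 → 11
1 → 14

Visit order: 7, 3, 1, 4, 2, 15, 6, 18, 13, 17, 10, 20, 5, 9, 12, 16, 8, 19, 11, 14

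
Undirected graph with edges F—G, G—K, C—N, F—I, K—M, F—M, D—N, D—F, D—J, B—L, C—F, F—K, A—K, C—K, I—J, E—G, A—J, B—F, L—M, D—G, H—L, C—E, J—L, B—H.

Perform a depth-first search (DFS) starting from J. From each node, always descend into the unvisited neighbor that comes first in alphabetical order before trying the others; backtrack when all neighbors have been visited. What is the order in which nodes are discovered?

J → A → K → C → E → G → D → F → B → H → L → M → I → N

Visit J
J → A
A → K
K → C
C → E
E → G
G → D
D → F
F → B
B → H
H → L
L → M
F → I
D → N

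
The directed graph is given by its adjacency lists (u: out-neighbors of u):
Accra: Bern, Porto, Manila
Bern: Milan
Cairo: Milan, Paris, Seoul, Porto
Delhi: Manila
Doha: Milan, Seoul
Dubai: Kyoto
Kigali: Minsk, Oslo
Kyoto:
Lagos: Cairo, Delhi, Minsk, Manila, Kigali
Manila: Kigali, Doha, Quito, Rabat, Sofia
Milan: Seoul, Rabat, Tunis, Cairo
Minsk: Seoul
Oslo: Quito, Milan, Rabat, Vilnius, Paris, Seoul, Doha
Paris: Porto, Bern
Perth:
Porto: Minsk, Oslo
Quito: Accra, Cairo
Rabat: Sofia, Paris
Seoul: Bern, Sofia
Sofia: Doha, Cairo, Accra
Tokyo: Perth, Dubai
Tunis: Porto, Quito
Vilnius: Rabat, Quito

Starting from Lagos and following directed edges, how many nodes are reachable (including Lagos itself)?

19

BFS from Lagos visits: Lagos, Cairo, Delhi, Minsk, Manila, Kigali, Milan, Paris, Seoul, Porto, Doha, Quito, Rabat, Sofia, Oslo, Tunis, Bern, Accra, Vilnius
Reachable nodes: 19 of 23 total.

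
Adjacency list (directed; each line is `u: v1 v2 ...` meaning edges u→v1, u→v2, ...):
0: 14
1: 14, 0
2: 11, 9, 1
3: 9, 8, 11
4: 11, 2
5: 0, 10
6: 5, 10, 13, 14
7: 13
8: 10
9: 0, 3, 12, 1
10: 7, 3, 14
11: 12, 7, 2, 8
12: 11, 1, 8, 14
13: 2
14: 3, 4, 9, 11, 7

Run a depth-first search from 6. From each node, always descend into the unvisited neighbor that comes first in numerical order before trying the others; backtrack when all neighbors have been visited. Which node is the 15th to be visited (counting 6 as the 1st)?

Visit 6
6 → 5
5 → 0
0 → 14
14 → 3
3 → 8
8 → 10
10 → 7
7 → 13
13 → 2
2 → 1
2 → 9
9 → 12
12 → 11
14 → 4

Visit order: 6, 5, 0, 14, 3, 8, 10, 7, 13, 2, 1, 9, 12, 11, 4

4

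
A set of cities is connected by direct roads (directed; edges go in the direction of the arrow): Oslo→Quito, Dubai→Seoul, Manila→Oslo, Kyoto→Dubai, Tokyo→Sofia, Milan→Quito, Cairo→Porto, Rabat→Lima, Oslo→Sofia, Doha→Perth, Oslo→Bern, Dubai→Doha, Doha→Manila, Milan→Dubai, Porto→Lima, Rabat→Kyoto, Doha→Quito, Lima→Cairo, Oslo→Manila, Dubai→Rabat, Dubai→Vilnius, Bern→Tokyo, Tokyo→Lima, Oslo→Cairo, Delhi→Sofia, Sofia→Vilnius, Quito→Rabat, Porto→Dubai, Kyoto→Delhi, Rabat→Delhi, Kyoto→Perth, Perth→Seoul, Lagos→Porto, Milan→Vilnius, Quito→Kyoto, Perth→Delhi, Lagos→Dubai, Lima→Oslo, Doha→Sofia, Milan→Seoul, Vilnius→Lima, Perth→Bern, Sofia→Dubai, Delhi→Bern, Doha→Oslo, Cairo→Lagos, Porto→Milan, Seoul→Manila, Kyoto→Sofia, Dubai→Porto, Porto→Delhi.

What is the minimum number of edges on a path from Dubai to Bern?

Level 0: Dubai
Level 1: Doha, Porto, Rabat, Seoul, Vilnius
Level 2: Delhi, Kyoto, Lima, Manila, Milan, Oslo, Perth, Quito, Sofia
Level 3: Bern, Cairo
Level 4: Lagos, Tokyo
Bern first appears at level 3.

3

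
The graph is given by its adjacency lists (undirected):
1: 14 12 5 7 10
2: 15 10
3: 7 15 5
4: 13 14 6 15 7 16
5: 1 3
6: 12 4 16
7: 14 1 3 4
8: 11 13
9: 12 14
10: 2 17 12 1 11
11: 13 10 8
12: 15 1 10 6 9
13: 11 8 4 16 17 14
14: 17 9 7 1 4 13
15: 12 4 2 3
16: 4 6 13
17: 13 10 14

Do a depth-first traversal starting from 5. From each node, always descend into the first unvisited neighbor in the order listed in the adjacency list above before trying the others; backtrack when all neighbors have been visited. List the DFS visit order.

5 1 14 17 13 11 10 2 15 12 6 4 7 3 16 9 8

Visit 5
5 → 1
1 → 14
14 → 17
17 → 13
13 → 11
11 → 10
10 → 2
2 → 15
15 → 12
12 → 6
6 → 4
4 → 7
7 → 3
4 → 16
12 → 9
11 → 8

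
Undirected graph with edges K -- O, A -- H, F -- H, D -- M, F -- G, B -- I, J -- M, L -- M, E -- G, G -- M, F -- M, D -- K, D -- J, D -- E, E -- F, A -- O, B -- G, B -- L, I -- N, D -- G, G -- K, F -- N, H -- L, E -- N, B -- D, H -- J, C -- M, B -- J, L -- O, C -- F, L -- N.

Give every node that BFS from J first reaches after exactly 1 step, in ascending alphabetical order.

Level 0: J
Level 1: B, D, H, M
Level 2: A, C, E, F, G, I, K, L
Level 3: N, O

B, D, H, M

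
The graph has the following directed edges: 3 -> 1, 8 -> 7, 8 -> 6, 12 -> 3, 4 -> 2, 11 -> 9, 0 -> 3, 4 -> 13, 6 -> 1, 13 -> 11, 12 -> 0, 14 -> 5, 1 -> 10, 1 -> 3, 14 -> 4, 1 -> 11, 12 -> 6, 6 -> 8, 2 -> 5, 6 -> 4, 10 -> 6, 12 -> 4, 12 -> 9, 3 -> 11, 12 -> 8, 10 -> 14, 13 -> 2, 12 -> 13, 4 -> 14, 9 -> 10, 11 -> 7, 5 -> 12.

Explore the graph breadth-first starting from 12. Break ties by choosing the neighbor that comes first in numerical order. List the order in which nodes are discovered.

Visit 12; enqueue 0, 3, 4, 6, 8, 9, 13 → queue [0, 3, 4, 6, 8, 9, 13]
Visit 0 → queue [3, 4, 6, 8, 9, 13]
Visit 3; enqueue 1, 11 → queue [4, 6, 8, 9, 13, 1, 11]
Visit 4; enqueue 2, 14 → queue [6, 8, 9, 13, 1, 11, 2, 14]
Visit 6 → queue [8, 9, 13, 1, 11, 2, 14]
Visit 8; enqueue 7 → queue [9, 13, 1, 11, 2, 14, 7]
Visit 9; enqueue 10 → queue [13, 1, 11, 2, 14, 7, 10]
Visit 13 → queue [1, 11, 2, 14, 7, 10]
Visit 1 → queue [11, 2, 14, 7, 10]
Visit 11 → queue [2, 14, 7, 10]
Visit 2; enqueue 5 → queue [14, 7, 10, 5]
Visit 14 → queue [7, 10, 5]
Visit 7 → queue [10, 5]
Visit 10 → queue [5]
Visit 5 → queue []

12, 0, 3, 4, 6, 8, 9, 13, 1, 11, 2, 14, 7, 10, 5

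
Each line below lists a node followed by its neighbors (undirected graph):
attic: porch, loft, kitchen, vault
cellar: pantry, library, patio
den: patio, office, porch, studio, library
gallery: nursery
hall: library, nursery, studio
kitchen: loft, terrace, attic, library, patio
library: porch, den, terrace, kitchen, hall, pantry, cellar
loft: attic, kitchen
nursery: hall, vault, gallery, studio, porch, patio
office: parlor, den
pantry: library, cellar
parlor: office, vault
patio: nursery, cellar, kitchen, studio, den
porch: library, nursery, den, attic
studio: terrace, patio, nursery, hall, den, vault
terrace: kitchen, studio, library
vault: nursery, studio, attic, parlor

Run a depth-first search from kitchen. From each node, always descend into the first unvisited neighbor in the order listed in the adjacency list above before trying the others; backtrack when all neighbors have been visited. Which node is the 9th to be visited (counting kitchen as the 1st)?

Visit kitchen
kitchen → loft
loft → attic
attic → porch
porch → library
library → den
den → patio
patio → nursery
nursery → hall
hall → studio
studio → terrace
studio → vault
vault → parlor
parlor → office
nursery → gallery
patio → cellar
cellar → pantry

Visit order: kitchen, loft, attic, porch, library, den, patio, nursery, hall, studio, terrace, vault, parlor, office, gallery, cellar, pantry

hall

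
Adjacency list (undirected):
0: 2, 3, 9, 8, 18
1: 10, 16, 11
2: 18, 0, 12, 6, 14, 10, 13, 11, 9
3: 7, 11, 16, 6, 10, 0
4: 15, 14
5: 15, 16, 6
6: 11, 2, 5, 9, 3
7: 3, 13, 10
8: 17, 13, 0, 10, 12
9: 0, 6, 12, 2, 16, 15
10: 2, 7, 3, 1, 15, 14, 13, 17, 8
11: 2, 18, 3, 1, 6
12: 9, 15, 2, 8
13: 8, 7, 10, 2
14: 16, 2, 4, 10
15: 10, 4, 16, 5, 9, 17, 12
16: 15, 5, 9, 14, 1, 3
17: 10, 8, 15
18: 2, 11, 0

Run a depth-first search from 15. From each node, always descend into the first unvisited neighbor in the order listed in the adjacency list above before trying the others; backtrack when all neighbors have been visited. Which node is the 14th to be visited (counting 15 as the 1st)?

Visit 15
15 → 10
10 → 2
2 → 18
18 → 11
11 → 3
3 → 7
7 → 13
13 → 8
8 → 17
8 → 0
0 → 9
9 → 6
6 → 5
5 → 16
16 → 14
14 → 4
16 → 1
9 → 12

Visit order: 15, 10, 2, 18, 11, 3, 7, 13, 8, 17, 0, 9, 6, 5, 16, 14, 4, 1, 12

5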